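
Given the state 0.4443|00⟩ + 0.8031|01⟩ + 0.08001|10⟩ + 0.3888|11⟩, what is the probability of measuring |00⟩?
0.1974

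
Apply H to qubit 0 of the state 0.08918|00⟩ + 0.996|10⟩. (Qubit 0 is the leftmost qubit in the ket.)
0.7673|00⟩ - 0.6412|10⟩

H on qubit 0 mixes each pair of kets that differ only in qubit 0: amplitudes (a, b) of (|…0…⟩, |…1…⟩) become ((a + b)/√2, (a − b)/√2). Kets absent from the input have amplitude 0.
(|00⟩, |10⟩): (a, b) = (0.08918, 0.996) → (0.7673, -0.6412)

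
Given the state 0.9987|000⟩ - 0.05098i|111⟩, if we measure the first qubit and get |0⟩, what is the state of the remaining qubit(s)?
|00⟩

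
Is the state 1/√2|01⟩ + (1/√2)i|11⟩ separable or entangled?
Separable

Writing the state as a|00⟩ + b|01⟩ + c|10⟩ + d|11⟩, it is a product state iff ad − bc = 0.
Here (a, b, c, d) = (0, 1/√2, 0, (1/√2)i): ad − bc = (0)((1/√2)i) − (1/√2)(0) = 0, so the state is separable.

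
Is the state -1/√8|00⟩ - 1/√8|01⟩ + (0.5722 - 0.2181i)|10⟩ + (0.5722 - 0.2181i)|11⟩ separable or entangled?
Separable

Writing the state as a|00⟩ + b|01⟩ + c|10⟩ + d|11⟩, it is a product state iff ad − bc = 0.
Here (a, b, c, d) = (-1/√8, -1/√8, (0.5722 - 0.2181i), (0.5722 - 0.2181i)): ad − bc = (-1/√8)(0.5722 - 0.2181i) − (-1/√8)(0.5722 - 0.2181i) = 0, so the state is separable.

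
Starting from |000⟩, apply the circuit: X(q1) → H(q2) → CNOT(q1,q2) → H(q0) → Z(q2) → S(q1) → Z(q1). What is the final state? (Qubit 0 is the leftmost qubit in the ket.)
-(1/2)i|010⟩ + (1/2)i|011⟩ - (1/2)i|110⟩ + (1/2)i|111⟩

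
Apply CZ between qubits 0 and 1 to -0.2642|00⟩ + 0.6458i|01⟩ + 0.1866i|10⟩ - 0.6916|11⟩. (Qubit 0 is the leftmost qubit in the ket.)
-0.2642|00⟩ + 0.6458i|01⟩ + 0.1866i|10⟩ + 0.6916|11⟩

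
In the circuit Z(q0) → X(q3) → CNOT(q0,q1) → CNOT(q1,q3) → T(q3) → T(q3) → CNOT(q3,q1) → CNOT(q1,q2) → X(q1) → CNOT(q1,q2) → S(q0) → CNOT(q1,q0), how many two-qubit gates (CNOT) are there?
6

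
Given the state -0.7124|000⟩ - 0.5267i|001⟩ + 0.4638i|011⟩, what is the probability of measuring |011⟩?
0.2151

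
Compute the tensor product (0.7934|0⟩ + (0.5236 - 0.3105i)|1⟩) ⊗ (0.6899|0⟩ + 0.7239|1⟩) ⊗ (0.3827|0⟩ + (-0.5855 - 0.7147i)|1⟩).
0.2095|000⟩ + (-0.3205 - 0.3912i)|001⟩ + 0.2198|010⟩ + (-0.3363 - 0.4105i)|011⟩ + (0.1382 - 0.08198i)|100⟩ + (-0.3646 - 0.1327i)|101⟩ + (0.1451 - 0.08602i)|110⟩ + (-0.3826 - 0.1393i)|111⟩

amp(|b₁b₂…⟩) = product of the factor amplitudes for bits b₁, b₂, …; only kets whose every factor amplitude is nonzero survive.
|000⟩: (0.7934)(0.6899)(0.3827) = 0.2095
|001⟩: (0.7934)(0.6899)(-0.5855 - 0.7147i) = (-0.3205 - 0.3912i)
|010⟩: (0.7934)(0.7239)(0.3827) = 0.2198
|011⟩: (0.7934)(0.7239)(-0.5855 - 0.7147i) = (-0.3363 - 0.4105i)
|100⟩: (0.5236 - 0.3105i)(0.6899)(0.3827) = (0.1382 - 0.08198i)
|101⟩: (0.5236 - 0.3105i)(0.6899)(-0.5855 - 0.7147i) = (-0.3646 - 0.1327i)
|110⟩: (0.5236 - 0.3105i)(0.7239)(0.3827) = (0.1451 - 0.08602i)
|111⟩: (0.5236 - 0.3105i)(0.7239)(-0.5855 - 0.7147i) = (-0.3826 - 0.1393i)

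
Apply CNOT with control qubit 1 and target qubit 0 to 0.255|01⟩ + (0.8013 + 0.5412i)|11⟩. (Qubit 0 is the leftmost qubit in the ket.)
(0.8013 + 0.5412i)|01⟩ + 0.255|11⟩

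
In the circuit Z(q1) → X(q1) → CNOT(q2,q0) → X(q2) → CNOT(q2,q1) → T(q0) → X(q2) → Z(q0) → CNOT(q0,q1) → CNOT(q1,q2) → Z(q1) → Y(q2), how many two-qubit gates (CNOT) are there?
4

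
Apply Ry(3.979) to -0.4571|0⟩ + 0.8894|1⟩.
-0.6267|0⟩ - 0.7792|1⟩

Ry(3.979) = [[cos(θ/2), −sin(θ/2)], [sin(θ/2), cos(θ/2)]]; θ = 3.979, cos(θ/2) ≈ -0.406576, sin(θ/2) ≈ 0.913617.
With a = amp(|0⟩) = -0.4571 and b = amp(|1⟩) = 0.8894:
new amp(|0⟩) = (-0.406576)·a + (-0.913617)·b = -0.6267
new amp(|1⟩) = (0.913617)·a + (-0.406576)·b = -0.7792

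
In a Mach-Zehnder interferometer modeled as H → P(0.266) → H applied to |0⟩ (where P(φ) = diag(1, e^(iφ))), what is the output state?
(0.9824 + 0.1314i)|0⟩ + (0.01758 - 0.1314i)|1⟩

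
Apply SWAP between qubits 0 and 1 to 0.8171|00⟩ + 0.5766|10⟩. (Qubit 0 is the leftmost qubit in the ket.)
0.8171|00⟩ + 0.5766|01⟩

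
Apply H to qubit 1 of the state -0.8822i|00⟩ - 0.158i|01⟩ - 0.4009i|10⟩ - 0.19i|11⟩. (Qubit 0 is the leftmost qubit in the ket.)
-0.7355i|00⟩ - 0.5121i|01⟩ - 0.4178i|10⟩ - 0.1491i|11⟩

H on qubit 1 mixes each pair of kets that differ only in qubit 1: amplitudes (a, b) of (|…0…⟩, |…1…⟩) become ((a + b)/√2, (a − b)/√2). Kets absent from the input have amplitude 0.
(|00⟩, |01⟩): (a, b) = (-0.8822i, -0.158i) → (-0.7355i, -0.5121i)
(|10⟩, |11⟩): (a, b) = (-0.4009i, -0.19i) → (-0.4178i, -0.1491i)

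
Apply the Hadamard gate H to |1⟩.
1/√2|0⟩ - 1/√2|1⟩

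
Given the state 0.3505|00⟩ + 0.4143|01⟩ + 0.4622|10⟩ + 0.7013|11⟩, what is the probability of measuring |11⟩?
0.4918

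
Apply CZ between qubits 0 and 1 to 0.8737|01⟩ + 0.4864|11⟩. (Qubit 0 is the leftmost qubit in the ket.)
0.8737|01⟩ - 0.4864|11⟩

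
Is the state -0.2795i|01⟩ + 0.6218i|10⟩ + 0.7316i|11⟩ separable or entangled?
Entangled

Writing the state as a|00⟩ + b|01⟩ + c|10⟩ + d|11⟩, it is a product state iff ad − bc = 0.
Here (a, b, c, d) = (0, -0.2795i, 0.6218i, 0.7316i): ad − bc = (0)(0.7316i) − (-0.2795i)(0.6218i) = -0.1738 ≠ 0, so the state is entangled.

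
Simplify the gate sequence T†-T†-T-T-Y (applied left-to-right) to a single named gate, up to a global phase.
Y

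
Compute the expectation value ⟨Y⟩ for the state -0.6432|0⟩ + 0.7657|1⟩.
0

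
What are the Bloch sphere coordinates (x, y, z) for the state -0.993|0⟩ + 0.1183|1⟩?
(-0.2349, 0, 0.9721)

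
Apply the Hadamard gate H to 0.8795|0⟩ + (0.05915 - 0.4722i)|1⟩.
(0.6637 - 0.3339i)|0⟩ + (0.5801 + 0.3339i)|1⟩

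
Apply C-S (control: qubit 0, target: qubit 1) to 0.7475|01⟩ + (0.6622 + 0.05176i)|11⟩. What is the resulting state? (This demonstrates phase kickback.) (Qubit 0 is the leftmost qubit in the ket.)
0.7475|01⟩ + (-0.05176 + 0.6622i)|11⟩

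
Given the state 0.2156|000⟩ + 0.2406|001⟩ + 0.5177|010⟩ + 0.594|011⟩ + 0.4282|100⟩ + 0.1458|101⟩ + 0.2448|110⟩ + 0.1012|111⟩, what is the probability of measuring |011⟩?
0.3528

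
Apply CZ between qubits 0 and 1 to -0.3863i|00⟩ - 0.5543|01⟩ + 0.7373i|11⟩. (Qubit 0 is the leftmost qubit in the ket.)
-0.3863i|00⟩ - 0.5543|01⟩ - 0.7373i|11⟩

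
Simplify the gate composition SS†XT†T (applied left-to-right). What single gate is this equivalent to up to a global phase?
X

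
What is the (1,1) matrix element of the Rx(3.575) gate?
-0.215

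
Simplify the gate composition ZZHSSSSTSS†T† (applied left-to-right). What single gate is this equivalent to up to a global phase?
H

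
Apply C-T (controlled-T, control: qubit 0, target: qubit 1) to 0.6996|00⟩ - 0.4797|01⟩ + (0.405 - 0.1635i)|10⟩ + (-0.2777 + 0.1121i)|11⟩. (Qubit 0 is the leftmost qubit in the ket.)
0.6996|00⟩ - 0.4797|01⟩ + (0.405 - 0.1635i)|10⟩ + (-0.2756 - 0.1171i)|11⟩

C-T leaves the control-|0⟩ kets |00⟩, |01⟩ unchanged and applies T to qubit 1 on the control-|1⟩ pair (|10⟩, |11⟩).
T = [[1, 0], [0, (1/√2 + (1/√2)i)]].
With a = amp(|10⟩) = (0.405 - 0.1635i) and b = amp(|11⟩) = (-0.2777 + 0.1121i):
new amp(|10⟩) = (1)·a = (0.405 - 0.1635i)
new amp(|11⟩) = (1/√2 + (1/√2)i)·b = (-0.2756 - 0.1171i)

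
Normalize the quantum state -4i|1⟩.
-i|1⟩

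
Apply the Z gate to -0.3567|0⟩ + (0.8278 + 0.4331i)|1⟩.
-0.3567|0⟩ + (-0.8278 - 0.4331i)|1⟩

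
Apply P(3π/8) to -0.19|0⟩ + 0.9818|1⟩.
-0.19|0⟩ + (0.3757 + 0.9071i)|1⟩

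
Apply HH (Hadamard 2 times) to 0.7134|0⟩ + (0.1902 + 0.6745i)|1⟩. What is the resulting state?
0.7134|0⟩ + (0.1902 + 0.6745i)|1⟩

H² = I, so an even number of Hadamards cancels: H^2 = I and the state is unchanged.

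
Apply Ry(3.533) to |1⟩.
-0.9809|0⟩ - 0.1945|1⟩

Ry(3.533) = [[cos(θ/2), −sin(θ/2)], [sin(θ/2), cos(θ/2)]]; θ = 3.533, cos(θ/2) ≈ -0.194457, sin(θ/2) ≈ 0.980911.
With a = amp(|0⟩) = 0 and b = amp(|1⟩) = 1:
new amp(|0⟩) = (-0.194457)·a + (-0.980911)·b = -0.9809
new amp(|1⟩) = (0.980911)·a + (-0.194457)·b = -0.1945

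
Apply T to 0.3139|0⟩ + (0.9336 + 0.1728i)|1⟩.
0.3139|0⟩ + (0.538 + 0.7823i)|1⟩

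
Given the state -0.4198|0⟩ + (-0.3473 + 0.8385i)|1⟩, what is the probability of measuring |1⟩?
0.8237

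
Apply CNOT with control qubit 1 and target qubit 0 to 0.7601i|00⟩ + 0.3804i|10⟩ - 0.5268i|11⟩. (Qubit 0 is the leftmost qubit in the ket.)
0.7601i|00⟩ - 0.5268i|01⟩ + 0.3804i|10⟩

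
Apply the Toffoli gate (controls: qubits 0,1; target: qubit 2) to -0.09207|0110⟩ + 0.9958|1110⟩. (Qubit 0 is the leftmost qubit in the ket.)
-0.09207|0110⟩ + 0.9958|1100⟩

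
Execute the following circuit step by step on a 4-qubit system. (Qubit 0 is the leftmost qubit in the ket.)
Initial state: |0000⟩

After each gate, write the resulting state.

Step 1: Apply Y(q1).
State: i|0100⟩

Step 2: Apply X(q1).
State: i|0000⟩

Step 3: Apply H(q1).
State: (1/√2)i|0000⟩ + (1/√2)i|0100⟩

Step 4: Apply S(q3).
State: (1/√2)i|0000⟩ + (1/√2)i|0100⟩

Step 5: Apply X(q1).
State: (1/√2)i|0000⟩ + (1/√2)i|0100⟩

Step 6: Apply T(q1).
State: (1/√2)i|0000⟩ + (-1/2 + (1/2)i)|0100⟩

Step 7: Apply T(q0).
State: (1/√2)i|0000⟩ + (-1/2 + (1/2)i)|0100⟩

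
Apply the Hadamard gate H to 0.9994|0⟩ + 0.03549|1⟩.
0.7318|0⟩ + 0.6816|1⟩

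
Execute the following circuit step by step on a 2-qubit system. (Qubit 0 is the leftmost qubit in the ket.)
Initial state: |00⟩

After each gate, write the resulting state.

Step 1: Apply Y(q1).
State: i|01⟩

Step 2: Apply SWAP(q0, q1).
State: i|10⟩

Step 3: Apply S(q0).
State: -|10⟩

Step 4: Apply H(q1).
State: -1/√2|10⟩ - 1/√2|11⟩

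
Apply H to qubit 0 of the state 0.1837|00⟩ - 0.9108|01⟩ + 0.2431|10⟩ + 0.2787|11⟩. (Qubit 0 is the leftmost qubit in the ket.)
0.3018|00⟩ - 0.447|01⟩ - 0.042|10⟩ - 0.8411|11⟩

H on qubit 0 mixes each pair of kets that differ only in qubit 0: amplitudes (a, b) of (|…0…⟩, |…1…⟩) become ((a + b)/√2, (a − b)/√2). Kets absent from the input have amplitude 0.
(|00⟩, |10⟩): (a, b) = (0.1837, 0.2431) → (0.3018, -0.042)
(|01⟩, |11⟩): (a, b) = (-0.9108, 0.2787) → (-0.447, -0.8411)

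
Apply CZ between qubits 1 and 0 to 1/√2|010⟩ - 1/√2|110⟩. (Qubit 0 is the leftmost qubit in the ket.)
1/√2|010⟩ + 1/√2|110⟩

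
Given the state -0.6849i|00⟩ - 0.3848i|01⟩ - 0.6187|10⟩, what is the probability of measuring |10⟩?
0.3828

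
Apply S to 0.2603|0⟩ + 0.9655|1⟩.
0.2603|0⟩ + 0.9655i|1⟩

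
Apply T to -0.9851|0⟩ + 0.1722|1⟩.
-0.9851|0⟩ + (0.1218 + 0.1218i)|1⟩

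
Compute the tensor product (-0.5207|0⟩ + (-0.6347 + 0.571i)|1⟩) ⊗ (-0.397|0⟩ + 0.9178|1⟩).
0.2067|00⟩ - 0.4779|01⟩ + (0.252 - 0.2267i)|10⟩ + (-0.5825 + 0.5241i)|11⟩

amp(|b₁b₂…⟩) = product of the factor amplitudes for bits b₁, b₂, …; only kets whose every factor amplitude is nonzero survive.
|00⟩: (-0.5207)(-0.397) = 0.2067
|01⟩: (-0.5207)(0.9178) = -0.4779
|10⟩: (-0.6347 + 0.571i)(-0.397) = (0.252 - 0.2267i)
|11⟩: (-0.6347 + 0.571i)(0.9178) = (-0.5825 + 0.5241i)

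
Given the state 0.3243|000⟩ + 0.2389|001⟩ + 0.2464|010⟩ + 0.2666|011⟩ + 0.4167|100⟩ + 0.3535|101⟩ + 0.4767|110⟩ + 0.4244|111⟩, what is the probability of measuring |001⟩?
0.05707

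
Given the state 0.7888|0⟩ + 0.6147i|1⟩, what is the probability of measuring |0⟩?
0.6222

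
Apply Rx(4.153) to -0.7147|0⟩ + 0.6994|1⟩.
(0.3462 - 0.6119i)|0⟩ + (-0.3388 + 0.6252i)|1⟩

Rx(4.153) = [[cos(θ/2), −i·sin(θ/2)], [−i·sin(θ/2), cos(θ/2)]]; θ = 4.153, cos(θ/2) ≈ -0.484423, sin(θ/2) ≈ 0.874834.
With a = amp(|0⟩) = -0.7147 and b = amp(|1⟩) = 0.6994:
new amp(|0⟩) = (-0.484423)·a + (-0.874834i)·b = (0.3462 - 0.6119i)
new amp(|1⟩) = (-0.874834i)·a + (-0.484423)·b = (-0.3388 + 0.6252i)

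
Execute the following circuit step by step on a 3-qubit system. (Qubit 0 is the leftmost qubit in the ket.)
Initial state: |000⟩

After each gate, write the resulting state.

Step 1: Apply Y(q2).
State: i|001⟩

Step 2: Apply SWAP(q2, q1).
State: i|010⟩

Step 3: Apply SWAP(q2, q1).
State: i|001⟩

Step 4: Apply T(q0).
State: i|001⟩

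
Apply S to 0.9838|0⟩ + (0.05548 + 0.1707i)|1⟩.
0.9838|0⟩ + (-0.1707 + 0.05548i)|1⟩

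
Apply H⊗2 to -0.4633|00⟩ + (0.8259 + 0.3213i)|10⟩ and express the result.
(0.1813 + 0.1607i)|00⟩ + (0.1813 + 0.1607i)|01⟩ + (-0.6446 - 0.1607i)|10⟩ + (-0.6446 - 0.1607i)|11⟩

H⊗2 gives amp(|y⟩) = (1/2) Σ_x (−1)^(x·y) amp(|x⟩), where x·y is the number of positions in which both x and y have a 1.
|00⟩: (-0.4633 + (0.8259 + 0.3213i))/2 = (0.1813 + 0.1607i)
|01⟩: (-0.4633 + (0.8259 + 0.3213i))/2 = (0.1813 + 0.1607i)
|10⟩: (-0.4633 - (0.8259 + 0.3213i))/2 = (-0.6446 - 0.1607i)
|11⟩: (-0.4633 - (0.8259 + 0.3213i))/2 = (-0.6446 - 0.1607i)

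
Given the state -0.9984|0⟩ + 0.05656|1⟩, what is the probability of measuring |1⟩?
0.003199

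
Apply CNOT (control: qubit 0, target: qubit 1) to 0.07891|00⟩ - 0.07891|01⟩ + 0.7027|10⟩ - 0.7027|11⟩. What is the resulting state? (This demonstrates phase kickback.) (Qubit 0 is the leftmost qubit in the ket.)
0.07891|00⟩ - 0.07891|01⟩ - 0.7027|10⟩ + 0.7027|11⟩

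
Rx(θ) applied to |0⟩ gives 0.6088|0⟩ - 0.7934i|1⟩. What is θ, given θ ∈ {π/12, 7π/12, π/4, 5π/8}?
7π/12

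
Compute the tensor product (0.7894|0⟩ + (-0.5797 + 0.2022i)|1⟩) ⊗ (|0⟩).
0.7894|00⟩ + (-0.5797 + 0.2022i)|10⟩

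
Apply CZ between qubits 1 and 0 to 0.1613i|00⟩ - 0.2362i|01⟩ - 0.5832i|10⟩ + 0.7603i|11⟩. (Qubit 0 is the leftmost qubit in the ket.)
0.1613i|00⟩ - 0.2362i|01⟩ - 0.5832i|10⟩ - 0.7603i|11⟩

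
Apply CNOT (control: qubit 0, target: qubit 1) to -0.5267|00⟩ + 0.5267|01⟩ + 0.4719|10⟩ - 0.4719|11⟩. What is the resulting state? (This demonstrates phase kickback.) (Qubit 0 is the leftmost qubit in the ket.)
-0.5267|00⟩ + 0.5267|01⟩ - 0.4719|10⟩ + 0.4719|11⟩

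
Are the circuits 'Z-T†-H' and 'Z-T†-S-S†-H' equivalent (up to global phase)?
Yes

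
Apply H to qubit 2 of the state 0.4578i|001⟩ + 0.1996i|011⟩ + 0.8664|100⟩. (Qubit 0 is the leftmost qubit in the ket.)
0.3237i|000⟩ - 0.3237i|001⟩ + 0.1411i|010⟩ - 0.1411i|011⟩ + 0.6126|100⟩ + 0.6126|101⟩

H on qubit 2 mixes each pair of kets that differ only in qubit 2: amplitudes (a, b) of (|…0…⟩, |…1…⟩) become ((a + b)/√2, (a − b)/√2). Kets absent from the input have amplitude 0.
(|000⟩, |001⟩): (a, b) = (0, 0.4578i) → (0.3237i, -0.3237i)
(|010⟩, |011⟩): (a, b) = (0, 0.1996i) → (0.1411i, -0.1411i)
(|100⟩, |101⟩): (a, b) = (0.8664, 0) → (0.6126, 0.6126)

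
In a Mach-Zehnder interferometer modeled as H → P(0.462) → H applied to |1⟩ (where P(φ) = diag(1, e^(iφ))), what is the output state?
(0.05242 - 0.2229i)|0⟩ + (0.9476 + 0.2229i)|1⟩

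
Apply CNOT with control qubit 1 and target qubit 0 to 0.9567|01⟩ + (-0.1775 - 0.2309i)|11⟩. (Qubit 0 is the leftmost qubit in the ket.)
(-0.1775 - 0.2309i)|01⟩ + 0.9567|11⟩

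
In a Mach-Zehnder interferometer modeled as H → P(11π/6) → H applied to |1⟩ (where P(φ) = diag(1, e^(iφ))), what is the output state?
(0.06699 + 0.25i)|0⟩ + (0.933 - 0.25i)|1⟩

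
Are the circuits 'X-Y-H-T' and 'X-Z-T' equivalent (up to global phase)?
No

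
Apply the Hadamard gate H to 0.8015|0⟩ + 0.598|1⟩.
0.9896|0⟩ + 0.1439|1⟩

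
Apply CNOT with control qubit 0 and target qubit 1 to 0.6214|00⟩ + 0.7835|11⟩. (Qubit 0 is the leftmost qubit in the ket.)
0.6214|00⟩ + 0.7835|10⟩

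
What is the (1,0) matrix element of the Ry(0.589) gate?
0.2903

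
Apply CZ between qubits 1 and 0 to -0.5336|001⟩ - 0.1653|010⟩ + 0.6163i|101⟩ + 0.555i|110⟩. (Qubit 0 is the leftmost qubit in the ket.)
-0.5336|001⟩ - 0.1653|010⟩ + 0.6163i|101⟩ - 0.555i|110⟩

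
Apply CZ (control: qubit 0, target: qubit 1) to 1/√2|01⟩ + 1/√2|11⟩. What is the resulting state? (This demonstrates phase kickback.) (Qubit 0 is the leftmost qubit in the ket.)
1/√2|01⟩ - 1/√2|11⟩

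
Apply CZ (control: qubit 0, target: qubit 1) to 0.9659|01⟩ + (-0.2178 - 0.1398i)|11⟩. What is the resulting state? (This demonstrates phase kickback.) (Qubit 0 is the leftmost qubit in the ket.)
0.9659|01⟩ + (0.2178 + 0.1398i)|11⟩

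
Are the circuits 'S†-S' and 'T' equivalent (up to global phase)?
No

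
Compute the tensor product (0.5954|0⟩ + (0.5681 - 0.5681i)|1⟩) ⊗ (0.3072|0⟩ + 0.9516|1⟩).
0.1829|00⟩ + 0.5666|01⟩ + (0.1745 - 0.1745i)|10⟩ + (0.5406 - 0.5406i)|11⟩

amp(|b₁b₂…⟩) = product of the factor amplitudes for bits b₁, b₂, …; only kets whose every factor amplitude is nonzero survive.
|00⟩: (0.5954)(0.3072) = 0.1829
|01⟩: (0.5954)(0.9516) = 0.5666
|10⟩: (0.5681 - 0.5681i)(0.3072) = (0.1745 - 0.1745i)
|11⟩: (0.5681 - 0.5681i)(0.9516) = (0.5406 - 0.5406i)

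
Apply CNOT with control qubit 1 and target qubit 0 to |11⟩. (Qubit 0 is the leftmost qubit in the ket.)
|01⟩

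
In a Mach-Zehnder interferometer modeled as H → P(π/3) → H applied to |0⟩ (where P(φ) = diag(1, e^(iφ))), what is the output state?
(0.75 + 0.433i)|0⟩ + (0.25 - 0.433i)|1⟩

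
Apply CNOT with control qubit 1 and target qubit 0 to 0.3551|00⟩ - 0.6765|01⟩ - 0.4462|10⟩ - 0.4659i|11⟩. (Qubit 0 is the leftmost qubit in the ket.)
0.3551|00⟩ - 0.4659i|01⟩ - 0.4462|10⟩ - 0.6765|11⟩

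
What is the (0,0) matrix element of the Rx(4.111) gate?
-0.4659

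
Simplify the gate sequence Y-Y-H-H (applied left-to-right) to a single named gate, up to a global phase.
I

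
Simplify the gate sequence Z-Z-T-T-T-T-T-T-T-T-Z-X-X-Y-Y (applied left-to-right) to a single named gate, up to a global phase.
Z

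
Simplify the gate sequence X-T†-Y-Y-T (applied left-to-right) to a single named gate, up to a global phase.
X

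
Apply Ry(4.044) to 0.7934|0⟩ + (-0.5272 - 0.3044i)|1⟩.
(0.1285 + 0.2739i)|0⟩ + (0.9439 + 0.1327i)|1⟩

Ry(4.044) = [[cos(θ/2), −sin(θ/2)], [sin(θ/2), cos(θ/2)]]; θ = 4.044, cos(θ/2) ≈ -0.436049, sin(θ/2) ≈ 0.899923.
With a = amp(|0⟩) = 0.7934 and b = amp(|1⟩) = (-0.5272 - 0.3044i):
new amp(|0⟩) = (-0.436049)·a + (-0.899923)·b = (0.1285 + 0.2739i)
new amp(|1⟩) = (0.899923)·a + (-0.436049)·b = (0.9439 + 0.1327i)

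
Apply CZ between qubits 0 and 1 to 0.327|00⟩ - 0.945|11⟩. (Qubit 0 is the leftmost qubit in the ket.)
0.327|00⟩ + 0.945|11⟩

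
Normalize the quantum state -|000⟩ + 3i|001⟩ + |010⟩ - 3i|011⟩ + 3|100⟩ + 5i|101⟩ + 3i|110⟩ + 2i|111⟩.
-0.1222|000⟩ + 0.3665i|001⟩ + 0.1222|010⟩ - 0.3665i|011⟩ + 0.3665|100⟩ + 0.6108i|101⟩ + 0.3665i|110⟩ + 0.2443i|111⟩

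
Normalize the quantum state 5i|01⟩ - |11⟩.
0.9806i|01⟩ - 0.1961|11⟩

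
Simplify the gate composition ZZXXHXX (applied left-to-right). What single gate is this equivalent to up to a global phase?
H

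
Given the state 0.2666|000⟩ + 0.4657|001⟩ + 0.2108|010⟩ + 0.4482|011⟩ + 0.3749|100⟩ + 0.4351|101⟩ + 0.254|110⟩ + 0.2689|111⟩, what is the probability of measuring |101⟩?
0.1893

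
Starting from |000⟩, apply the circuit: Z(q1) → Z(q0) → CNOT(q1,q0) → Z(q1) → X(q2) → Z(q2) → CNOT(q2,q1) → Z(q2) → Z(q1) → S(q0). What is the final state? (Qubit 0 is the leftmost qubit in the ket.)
-|011⟩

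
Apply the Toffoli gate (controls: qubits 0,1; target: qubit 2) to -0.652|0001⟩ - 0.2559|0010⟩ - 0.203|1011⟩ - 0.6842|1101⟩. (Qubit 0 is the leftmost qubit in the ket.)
-0.652|0001⟩ - 0.2559|0010⟩ - 0.203|1011⟩ - 0.6842|1111⟩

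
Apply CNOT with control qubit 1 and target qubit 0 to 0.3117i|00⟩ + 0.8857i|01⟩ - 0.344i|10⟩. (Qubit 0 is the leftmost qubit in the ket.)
0.3117i|00⟩ - 0.344i|10⟩ + 0.8857i|11⟩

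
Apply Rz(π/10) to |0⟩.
(0.9877 - 0.1564i)|0⟩

Rz(π/10) = [[e^(−iθ/2), 0], [0, e^(iθ/2)]] with e^(±iθ/2) = cos(θ/2) ± i·sin(θ/2); θ = π/10, cos(θ/2) ≈ 0.987688, sin(θ/2) ≈ 0.156434.
With a = amp(|0⟩) = 1 and b = amp(|1⟩) = 0:
new amp(|0⟩) = (0.987688 - 0.156434i)·a = (0.9877 - 0.1564i)
new amp(|1⟩) = (0.987688 + 0.156434i)·b = 0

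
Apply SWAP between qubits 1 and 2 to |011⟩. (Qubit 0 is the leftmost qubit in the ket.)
|011⟩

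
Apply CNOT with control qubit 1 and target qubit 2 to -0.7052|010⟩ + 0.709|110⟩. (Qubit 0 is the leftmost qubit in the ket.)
-0.7052|011⟩ + 0.709|111⟩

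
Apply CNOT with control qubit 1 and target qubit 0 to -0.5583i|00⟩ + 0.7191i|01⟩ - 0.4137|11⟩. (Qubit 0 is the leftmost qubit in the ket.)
-0.5583i|00⟩ - 0.4137|01⟩ + 0.7191i|11⟩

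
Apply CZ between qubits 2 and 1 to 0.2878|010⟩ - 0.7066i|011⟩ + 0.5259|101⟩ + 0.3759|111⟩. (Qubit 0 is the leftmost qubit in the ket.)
0.2878|010⟩ + 0.7066i|011⟩ + 0.5259|101⟩ - 0.3759|111⟩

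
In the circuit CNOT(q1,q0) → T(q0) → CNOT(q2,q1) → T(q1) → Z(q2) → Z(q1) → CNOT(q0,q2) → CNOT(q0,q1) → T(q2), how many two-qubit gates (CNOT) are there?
4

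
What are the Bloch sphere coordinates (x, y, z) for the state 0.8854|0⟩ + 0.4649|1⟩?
(0.8232, 0, 0.5678)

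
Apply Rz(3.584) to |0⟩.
(-0.2194 - 0.9756i)|0⟩

Rz(3.584) = [[e^(−iθ/2), 0], [0, e^(iθ/2)]] with e^(±iθ/2) = cos(θ/2) ± i·sin(θ/2); θ = 3.584, cos(θ/2) ≈ -0.219404, sin(θ/2) ≈ 0.975634.
With a = amp(|0⟩) = 1 and b = amp(|1⟩) = 0:
new amp(|0⟩) = (-0.219404 - 0.975634i)·a = (-0.2194 - 0.9756i)
new amp(|1⟩) = (-0.219404 + 0.975634i)·b = 0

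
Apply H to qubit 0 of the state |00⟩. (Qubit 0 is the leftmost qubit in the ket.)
1/√2|00⟩ + 1/√2|10⟩

H on qubit 0 mixes each pair of kets that differ only in qubit 0: amplitudes (a, b) of (|…0…⟩, |…1…⟩) become ((a + b)/√2, (a − b)/√2). Kets absent from the input have amplitude 0.
(|00⟩, |10⟩): (a, b) = (1, 0) → (1/√2, 1/√2)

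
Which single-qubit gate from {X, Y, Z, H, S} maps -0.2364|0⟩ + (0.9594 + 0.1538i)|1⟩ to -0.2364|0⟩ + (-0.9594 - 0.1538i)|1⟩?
Z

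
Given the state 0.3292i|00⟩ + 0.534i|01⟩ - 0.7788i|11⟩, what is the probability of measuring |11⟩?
0.6065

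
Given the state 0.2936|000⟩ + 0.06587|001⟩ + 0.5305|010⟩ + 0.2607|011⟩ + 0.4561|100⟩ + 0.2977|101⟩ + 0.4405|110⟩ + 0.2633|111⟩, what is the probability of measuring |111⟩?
0.06933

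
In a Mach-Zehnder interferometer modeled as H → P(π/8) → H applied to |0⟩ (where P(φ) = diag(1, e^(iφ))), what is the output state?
(0.9619 + 0.1913i)|0⟩ + (0.03806 - 0.1913i)|1⟩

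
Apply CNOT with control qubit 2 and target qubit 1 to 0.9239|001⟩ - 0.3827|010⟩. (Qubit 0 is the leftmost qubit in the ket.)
-0.3827|010⟩ + 0.9239|011⟩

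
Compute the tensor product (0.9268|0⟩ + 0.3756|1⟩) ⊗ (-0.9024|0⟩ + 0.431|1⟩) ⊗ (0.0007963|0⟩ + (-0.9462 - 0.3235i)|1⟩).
-0.000666|000⟩ + (0.7913 + 0.2706i)|001⟩ + 0.0003181|010⟩ + (-0.378 - 0.1292i)|011⟩ - 0.0002699|100⟩ + (0.3207 + 0.1096i)|101⟩ + 0.0001289|110⟩ + (-0.1532 - 0.05237i)|111⟩

amp(|b₁b₂…⟩) = product of the factor amplitudes for bits b₁, b₂, …; only kets whose every factor amplitude is nonzero survive.
|000⟩: (0.9268)(-0.9024)(0.0007963) = -0.000666
|001⟩: (0.9268)(-0.9024)(-0.9462 - 0.3235i) = (0.7913 + 0.2706i)
|010⟩: (0.9268)(0.431)(0.0007963) = 0.0003181
|011⟩: (0.9268)(0.431)(-0.9462 - 0.3235i) = (-0.378 - 0.1292i)
|100⟩: (0.3756)(-0.9024)(0.0007963) = -0.0002699
|101⟩: (0.3756)(-0.9024)(-0.9462 - 0.3235i) = (0.3207 + 0.1096i)
|110⟩: (0.3756)(0.431)(0.0007963) = 0.0001289
|111⟩: (0.3756)(0.431)(-0.9462 - 0.3235i) = (-0.1532 - 0.05237i)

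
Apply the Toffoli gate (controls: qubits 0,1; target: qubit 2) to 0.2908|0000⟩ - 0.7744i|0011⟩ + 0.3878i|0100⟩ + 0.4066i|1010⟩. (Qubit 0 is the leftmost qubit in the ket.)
0.2908|0000⟩ - 0.7744i|0011⟩ + 0.3878i|0100⟩ + 0.4066i|1010⟩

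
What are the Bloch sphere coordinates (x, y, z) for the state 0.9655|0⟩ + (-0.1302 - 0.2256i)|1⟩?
(-0.2514, -0.4356, 0.8643)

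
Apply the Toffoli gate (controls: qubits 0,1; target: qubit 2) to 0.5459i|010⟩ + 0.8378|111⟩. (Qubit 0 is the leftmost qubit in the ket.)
0.5459i|010⟩ + 0.8378|110⟩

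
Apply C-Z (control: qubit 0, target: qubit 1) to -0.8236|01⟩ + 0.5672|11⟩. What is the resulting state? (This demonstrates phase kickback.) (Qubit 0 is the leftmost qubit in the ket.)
-0.8236|01⟩ - 0.5672|11⟩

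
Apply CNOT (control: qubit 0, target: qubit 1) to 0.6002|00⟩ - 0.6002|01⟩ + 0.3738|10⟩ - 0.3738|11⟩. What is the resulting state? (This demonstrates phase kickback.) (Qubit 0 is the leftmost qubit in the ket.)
0.6002|00⟩ - 0.6002|01⟩ - 0.3738|10⟩ + 0.3738|11⟩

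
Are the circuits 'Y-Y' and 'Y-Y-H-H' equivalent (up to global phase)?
Yes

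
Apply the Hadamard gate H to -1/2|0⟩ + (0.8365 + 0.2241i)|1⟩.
(0.2379 + 0.1585i)|0⟩ + (-0.945 - 0.1585i)|1⟩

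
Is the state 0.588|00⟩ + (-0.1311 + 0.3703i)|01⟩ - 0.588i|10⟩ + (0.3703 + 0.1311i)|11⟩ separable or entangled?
Separable

Writing the state as a|00⟩ + b|01⟩ + c|10⟩ + d|11⟩, it is a product state iff ad − bc = 0.
Here (a, b, c, d) = (0.588, (-0.1311 + 0.3703i), -0.588i, (0.3703 + 0.1311i)): ad − bc = (0.588)(0.3703 + 0.1311i) − (-0.1311 + 0.3703i)(-0.588i) = 0, so the state is separable.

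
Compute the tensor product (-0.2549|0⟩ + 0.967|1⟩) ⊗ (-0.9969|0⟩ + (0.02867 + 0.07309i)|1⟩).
0.2541|00⟩ + (-0.007308 - 0.01863i)|01⟩ - 0.964|10⟩ + (0.02772 + 0.07068i)|11⟩

amp(|b₁b₂…⟩) = product of the factor amplitudes for bits b₁, b₂, …; only kets whose every factor amplitude is nonzero survive.
|00⟩: (-0.2549)(-0.9969) = 0.2541
|01⟩: (-0.2549)(0.02867 + 0.07309i) = (-0.007308 - 0.01863i)
|10⟩: (0.967)(-0.9969) = -0.964
|11⟩: (0.967)(0.02867 + 0.07309i) = (0.02772 + 0.07068i)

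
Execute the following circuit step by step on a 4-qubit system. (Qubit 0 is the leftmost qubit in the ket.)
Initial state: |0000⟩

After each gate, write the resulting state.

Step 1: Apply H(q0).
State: 1/√2|0000⟩ + 1/√2|1000⟩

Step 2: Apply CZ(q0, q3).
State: 1/√2|0000⟩ + 1/√2|1000⟩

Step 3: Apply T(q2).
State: 1/√2|0000⟩ + 1/√2|1000⟩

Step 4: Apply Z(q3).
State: 1/√2|0000⟩ + 1/√2|1000⟩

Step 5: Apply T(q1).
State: 1/√2|0000⟩ + 1/√2|1000⟩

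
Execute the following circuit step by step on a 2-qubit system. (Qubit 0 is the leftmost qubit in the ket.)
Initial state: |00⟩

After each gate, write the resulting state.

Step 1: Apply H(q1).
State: 1/√2|00⟩ + 1/√2|01⟩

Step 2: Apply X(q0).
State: 1/√2|10⟩ + 1/√2|11⟩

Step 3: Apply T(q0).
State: (1/2 + (1/2)i)|10⟩ + (1/2 + (1/2)i)|11⟩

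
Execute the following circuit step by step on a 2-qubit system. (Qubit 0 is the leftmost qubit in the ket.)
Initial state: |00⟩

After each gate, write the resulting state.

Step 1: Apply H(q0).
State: 1/√2|00⟩ + 1/√2|10⟩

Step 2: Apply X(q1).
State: 1/√2|01⟩ + 1/√2|11⟩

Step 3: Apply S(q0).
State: 1/√2|01⟩ + (1/√2)i|11⟩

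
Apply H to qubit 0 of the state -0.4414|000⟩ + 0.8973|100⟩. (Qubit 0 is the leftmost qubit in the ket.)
0.3224|000⟩ - 0.9466|100⟩

H on qubit 0 mixes each pair of kets that differ only in qubit 0: amplitudes (a, b) of (|…0…⟩, |…1…⟩) become ((a + b)/√2, (a − b)/√2). Kets absent from the input have amplitude 0.
(|000⟩, |100⟩): (a, b) = (-0.4414, 0.8973) → (0.3224, -0.9466)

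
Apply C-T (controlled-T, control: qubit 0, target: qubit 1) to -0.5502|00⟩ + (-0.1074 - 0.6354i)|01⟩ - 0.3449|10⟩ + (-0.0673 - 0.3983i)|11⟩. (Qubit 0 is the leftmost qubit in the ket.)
-0.5502|00⟩ + (-0.1074 - 0.6354i)|01⟩ - 0.3449|10⟩ + (0.2341 - 0.3292i)|11⟩

C-T leaves the control-|0⟩ kets |00⟩, |01⟩ unchanged and applies T to qubit 1 on the control-|1⟩ pair (|10⟩, |11⟩).
T = [[1, 0], [0, (1/√2 + (1/√2)i)]].
With a = amp(|10⟩) = -0.3449 and b = amp(|11⟩) = (-0.0673 - 0.3983i):
new amp(|10⟩) = (1)·a = -0.3449
new amp(|11⟩) = (1/√2 + (1/√2)i)·b = (0.2341 - 0.3292i)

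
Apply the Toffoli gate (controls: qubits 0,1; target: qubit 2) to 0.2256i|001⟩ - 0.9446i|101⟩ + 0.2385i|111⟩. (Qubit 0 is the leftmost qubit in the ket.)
0.2256i|001⟩ - 0.9446i|101⟩ + 0.2385i|110⟩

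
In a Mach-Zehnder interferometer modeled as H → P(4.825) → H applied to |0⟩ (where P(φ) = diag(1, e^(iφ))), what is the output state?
(0.5562 - 0.4968i)|0⟩ + (0.4438 + 0.4968i)|1⟩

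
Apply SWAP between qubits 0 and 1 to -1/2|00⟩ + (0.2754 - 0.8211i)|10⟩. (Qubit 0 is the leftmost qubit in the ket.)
-1/2|00⟩ + (0.2754 - 0.8211i)|01⟩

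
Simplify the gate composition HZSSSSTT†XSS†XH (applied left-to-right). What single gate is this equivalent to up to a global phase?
X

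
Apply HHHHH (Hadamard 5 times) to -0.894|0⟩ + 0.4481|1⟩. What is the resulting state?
-0.3153|0⟩ - 0.949|1⟩

H² = I, so H^5 = H: a single Hadamard. With (a, b) = (-0.894, 0.4481), H gives ((a + b)/√2, (a − b)/√2) = (-0.3153, -0.949).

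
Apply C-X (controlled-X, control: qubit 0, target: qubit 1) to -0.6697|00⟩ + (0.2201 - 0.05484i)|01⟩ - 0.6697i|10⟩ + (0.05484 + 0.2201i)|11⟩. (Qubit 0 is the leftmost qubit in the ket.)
-0.6697|00⟩ + (0.2201 - 0.05484i)|01⟩ + (0.05484 + 0.2201i)|10⟩ - 0.6697i|11⟩

C-X leaves the control-|0⟩ kets |00⟩, |01⟩ unchanged and applies X to qubit 1 on the control-|1⟩ pair (|10⟩, |11⟩).
X = [[0, 1], [1, 0]].
With a = amp(|10⟩) = -0.6697i and b = amp(|11⟩) = (0.05484 + 0.2201i):
new amp(|10⟩) = (1)·b = (0.05484 + 0.2201i)
new amp(|11⟩) = (1)·a = -0.6697i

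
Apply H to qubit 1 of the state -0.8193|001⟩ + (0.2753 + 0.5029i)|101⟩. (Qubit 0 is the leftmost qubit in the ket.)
-0.5793|001⟩ - 0.5793|011⟩ + (0.1947 + 0.3556i)|101⟩ + (0.1947 + 0.3556i)|111⟩

H on qubit 1 mixes each pair of kets that differ only in qubit 1: amplitudes (a, b) of (|…0…⟩, |…1…⟩) become ((a + b)/√2, (a − b)/√2). Kets absent from the input have amplitude 0.
(|001⟩, |011⟩): (a, b) = (-0.8193, 0) → (-0.5793, -0.5793)
(|101⟩, |111⟩): (a, b) = ((0.2753 + 0.5029i), 0) → ((0.1947 + 0.3556i), (0.1947 + 0.3556i))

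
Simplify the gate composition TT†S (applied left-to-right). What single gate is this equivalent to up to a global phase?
S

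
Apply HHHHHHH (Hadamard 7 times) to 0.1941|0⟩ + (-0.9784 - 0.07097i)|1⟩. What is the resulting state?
(-0.5546 - 0.05018i)|0⟩ + (0.8291 + 0.05018i)|1⟩

H² = I, so H^7 = H: a single Hadamard. With (a, b) = (0.1941, (-0.9784 - 0.07097i)), H gives ((a + b)/√2, (a − b)/√2) = ((-0.5546 - 0.05018i), (0.8291 + 0.05018i)).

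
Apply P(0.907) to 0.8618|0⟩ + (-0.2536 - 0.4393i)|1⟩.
0.8618|0⟩ + (0.1898 - 0.4704i)|1⟩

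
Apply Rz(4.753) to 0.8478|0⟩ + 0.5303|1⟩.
(-0.6115 - 0.5872i)|0⟩ + (-0.3825 + 0.3673i)|1⟩

Rz(4.753) = [[e^(−iθ/2), 0], [0, e^(iθ/2)]] with e^(±iθ/2) = cos(θ/2) ± i·sin(θ/2); θ = 4.753, cos(θ/2) ≈ -0.721318, sin(θ/2) ≈ 0.692604.
With a = amp(|0⟩) = 0.8478 and b = amp(|1⟩) = 0.5303:
new amp(|0⟩) = (-0.721318 - 0.692604i)·a = (-0.6115 - 0.5872i)
new amp(|1⟩) = (-0.721318 + 0.692604i)·b = (-0.3825 + 0.3673i)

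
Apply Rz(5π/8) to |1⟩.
(0.5556 + 0.8315i)|1⟩

Rz(5π/8) = [[e^(−iθ/2), 0], [0, e^(iθ/2)]] with e^(±iθ/2) = cos(θ/2) ± i·sin(θ/2); θ = 5π/8, cos(θ/2) ≈ 0.55557, sin(θ/2) ≈ 0.83147.
With a = amp(|0⟩) = 0 and b = amp(|1⟩) = 1:
new amp(|0⟩) = (0.55557 - 0.83147i)·a = 0
new amp(|1⟩) = (0.55557 + 0.83147i)·b = (0.5556 + 0.8315i)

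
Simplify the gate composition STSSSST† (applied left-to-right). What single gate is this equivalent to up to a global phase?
S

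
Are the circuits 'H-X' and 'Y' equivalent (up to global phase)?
No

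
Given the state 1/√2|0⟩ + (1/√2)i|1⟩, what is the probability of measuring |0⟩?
1/2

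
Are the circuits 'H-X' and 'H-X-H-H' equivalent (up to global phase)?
Yes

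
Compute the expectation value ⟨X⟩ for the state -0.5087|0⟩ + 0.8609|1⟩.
-0.8759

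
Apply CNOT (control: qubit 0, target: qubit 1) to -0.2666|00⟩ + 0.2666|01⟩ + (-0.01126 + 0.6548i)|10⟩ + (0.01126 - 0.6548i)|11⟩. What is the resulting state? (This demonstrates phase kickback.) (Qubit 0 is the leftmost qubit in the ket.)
-0.2666|00⟩ + 0.2666|01⟩ + (0.01126 - 0.6548i)|10⟩ + (-0.01126 + 0.6548i)|11⟩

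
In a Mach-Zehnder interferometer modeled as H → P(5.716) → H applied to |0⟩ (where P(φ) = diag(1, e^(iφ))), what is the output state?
(0.9217 - 0.2686i)|0⟩ + (0.07829 + 0.2686i)|1⟩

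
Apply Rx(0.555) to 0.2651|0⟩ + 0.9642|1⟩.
(0.255 - 0.2641i)|0⟩ + (0.9273 - 0.07262i)|1⟩

Rx(0.555) = [[cos(θ/2), −i·sin(θ/2)], [−i·sin(θ/2), cos(θ/2)]]; θ = 0.555, cos(θ/2) ≈ 0.961743, sin(θ/2) ≈ 0.273952.
With a = amp(|0⟩) = 0.2651 and b = amp(|1⟩) = 0.9642:
new amp(|0⟩) = (0.961743)·a + (-0.273952i)·b = (0.255 - 0.2641i)
new amp(|1⟩) = (-0.273952i)·a + (0.961743)·b = (0.9273 - 0.07262i)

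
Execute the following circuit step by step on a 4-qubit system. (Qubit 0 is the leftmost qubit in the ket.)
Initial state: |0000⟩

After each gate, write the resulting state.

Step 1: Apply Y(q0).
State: i|1000⟩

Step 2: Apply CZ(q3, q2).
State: i|1000⟩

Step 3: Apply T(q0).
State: (-1/√2 + (1/√2)i)|1000⟩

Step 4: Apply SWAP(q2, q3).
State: (-1/√2 + (1/√2)i)|1000⟩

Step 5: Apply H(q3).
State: (-1/2 + (1/2)i)|1000⟩ + (-1/2 + (1/2)i)|1001⟩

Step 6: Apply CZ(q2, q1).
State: (-1/2 + (1/2)i)|1000⟩ + (-1/2 + (1/2)i)|1001⟩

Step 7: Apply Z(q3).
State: (-1/2 + (1/2)i)|1000⟩ + (1/2 - (1/2)i)|1001⟩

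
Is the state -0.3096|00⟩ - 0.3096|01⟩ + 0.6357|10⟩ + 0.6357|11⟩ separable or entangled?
Separable

Writing the state as a|00⟩ + b|01⟩ + c|10⟩ + d|11⟩, it is a product state iff ad − bc = 0.
Here (a, b, c, d) = (-0.3096, -0.3096, 0.6357, 0.6357): ad − bc = (-0.3096)(0.6357) − (-0.3096)(0.6357) = 0, so the state is separable.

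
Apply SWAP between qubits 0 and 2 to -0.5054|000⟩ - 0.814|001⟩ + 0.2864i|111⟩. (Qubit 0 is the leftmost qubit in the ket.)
-0.5054|000⟩ - 0.814|100⟩ + 0.2864i|111⟩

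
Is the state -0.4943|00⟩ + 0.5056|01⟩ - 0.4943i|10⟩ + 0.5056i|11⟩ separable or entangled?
Separable

Writing the state as a|00⟩ + b|01⟩ + c|10⟩ + d|11⟩, it is a product state iff ad − bc = 0.
Here (a, b, c, d) = (-0.4943, 0.5056, -0.4943i, 0.5056i): ad − bc = (-0.4943)(0.5056i) − (0.5056)(-0.4943i) = 0, so the state is separable.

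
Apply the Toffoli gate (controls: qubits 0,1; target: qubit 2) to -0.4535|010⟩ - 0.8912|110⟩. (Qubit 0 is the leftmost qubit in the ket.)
-0.4535|010⟩ - 0.8912|111⟩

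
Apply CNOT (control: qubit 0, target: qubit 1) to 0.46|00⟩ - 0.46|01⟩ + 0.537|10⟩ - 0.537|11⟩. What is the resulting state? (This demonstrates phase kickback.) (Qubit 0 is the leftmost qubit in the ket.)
0.46|00⟩ - 0.46|01⟩ - 0.537|10⟩ + 0.537|11⟩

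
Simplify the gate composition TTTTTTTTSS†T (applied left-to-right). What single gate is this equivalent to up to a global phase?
T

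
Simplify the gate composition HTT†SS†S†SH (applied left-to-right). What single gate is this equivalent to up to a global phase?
I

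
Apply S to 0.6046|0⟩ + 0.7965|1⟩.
0.6046|0⟩ + 0.7965i|1⟩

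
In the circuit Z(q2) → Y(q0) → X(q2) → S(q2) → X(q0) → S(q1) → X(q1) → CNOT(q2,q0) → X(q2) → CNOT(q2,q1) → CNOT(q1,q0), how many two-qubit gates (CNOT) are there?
3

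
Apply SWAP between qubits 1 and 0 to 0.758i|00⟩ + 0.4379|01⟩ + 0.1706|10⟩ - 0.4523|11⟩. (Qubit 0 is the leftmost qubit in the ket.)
0.758i|00⟩ + 0.1706|01⟩ + 0.4379|10⟩ - 0.4523|11⟩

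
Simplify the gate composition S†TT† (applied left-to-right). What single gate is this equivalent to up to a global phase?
S†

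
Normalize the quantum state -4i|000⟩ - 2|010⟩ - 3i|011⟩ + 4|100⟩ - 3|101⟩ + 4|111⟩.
-0.4781i|000⟩ - 0.239|010⟩ - 0.3586i|011⟩ + 0.4781|100⟩ - 0.3586|101⟩ + 0.4781|111⟩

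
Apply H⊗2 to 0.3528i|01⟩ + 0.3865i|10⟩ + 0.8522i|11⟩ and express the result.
0.7958i|00⟩ - 0.4093i|01⟩ - 0.443i|10⟩ + 0.05645i|11⟩

H⊗2 gives amp(|y⟩) = (1/2) Σ_x (−1)^(x·y) amp(|x⟩), where x·y is the number of positions in which both x and y have a 1.
|00⟩: (0.3528i + 0.3865i + 0.8522i)/2 = 0.7958i
|01⟩: (-0.3528i + 0.3865i - 0.8522i)/2 = -0.4093i
|10⟩: (0.3528i - 0.3865i - 0.8522i)/2 = -0.443i
|11⟩: (-0.3528i - 0.3865i + 0.8522i)/2 = 0.05645i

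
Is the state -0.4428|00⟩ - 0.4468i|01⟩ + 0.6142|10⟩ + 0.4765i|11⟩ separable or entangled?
Entangled

Writing the state as a|00⟩ + b|01⟩ + c|10⟩ + d|11⟩, it is a product state iff ad − bc = 0.
Here (a, b, c, d) = (-0.4428, -0.4468i, 0.6142, 0.4765i): ad − bc = (-0.4428)(0.4765i) − (-0.4468i)(0.6142) = 0.06343i ≠ 0, so the state is entangled.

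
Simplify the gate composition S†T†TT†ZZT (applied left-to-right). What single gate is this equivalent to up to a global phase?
S†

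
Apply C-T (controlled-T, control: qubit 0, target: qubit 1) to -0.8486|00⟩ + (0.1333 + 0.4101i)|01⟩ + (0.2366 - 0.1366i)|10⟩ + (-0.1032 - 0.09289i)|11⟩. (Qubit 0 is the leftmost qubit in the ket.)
-0.8486|00⟩ + (0.1333 + 0.4101i)|01⟩ + (0.2366 - 0.1366i)|10⟩ + (-0.00729 - 0.1387i)|11⟩

C-T leaves the control-|0⟩ kets |00⟩, |01⟩ unchanged and applies T to qubit 1 on the control-|1⟩ pair (|10⟩, |11⟩).
T = [[1, 0], [0, (1/√2 + (1/√2)i)]].
With a = amp(|10⟩) = (0.2366 - 0.1366i) and b = amp(|11⟩) = (-0.1032 - 0.09289i):
new amp(|10⟩) = (1)·a = (0.2366 - 0.1366i)
new amp(|11⟩) = (1/√2 + (1/√2)i)·b = (-0.00729 - 0.1387i)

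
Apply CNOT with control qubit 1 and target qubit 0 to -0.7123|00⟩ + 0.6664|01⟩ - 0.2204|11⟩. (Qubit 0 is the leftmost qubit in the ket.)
-0.7123|00⟩ - 0.2204|01⟩ + 0.6664|11⟩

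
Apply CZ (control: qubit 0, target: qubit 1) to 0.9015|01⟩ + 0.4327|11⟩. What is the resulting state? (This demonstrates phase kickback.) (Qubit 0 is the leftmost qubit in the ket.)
0.9015|01⟩ - 0.4327|11⟩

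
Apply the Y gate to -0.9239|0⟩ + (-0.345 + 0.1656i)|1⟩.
(0.1656 + 0.345i)|0⟩ - 0.9239i|1⟩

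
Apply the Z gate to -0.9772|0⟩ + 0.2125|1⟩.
-0.9772|0⟩ - 0.2125|1⟩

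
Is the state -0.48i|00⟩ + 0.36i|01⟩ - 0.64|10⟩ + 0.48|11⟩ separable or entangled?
Separable

Writing the state as a|00⟩ + b|01⟩ + c|10⟩ + d|11⟩, it is a product state iff ad − bc = 0.
Here (a, b, c, d) = (-0.48i, 0.36i, -0.64, 0.48): ad − bc = (-0.48i)(0.48) − (0.36i)(-0.64) = 0, so the state is separable.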